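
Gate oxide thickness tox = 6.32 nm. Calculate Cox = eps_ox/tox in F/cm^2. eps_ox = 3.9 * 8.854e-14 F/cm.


Step 1: eps_ox = 3.9 * 8.854e-14 = 3.45306e-13 F/cm
Step 2: tox in cm = 6.32 nm * 1e-7 = 6.3200e-07 cm
Step 3: Cox = 3.45306e-13 / 6.3200e-07 = 5.46e-07 F/cm^2

5.46e-07


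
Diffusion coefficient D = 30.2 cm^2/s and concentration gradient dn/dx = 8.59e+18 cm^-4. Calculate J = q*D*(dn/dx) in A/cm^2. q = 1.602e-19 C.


Step 1: J = q * D * (dn/dx)
Step 2: J = 1.602e-19 * 30.2 * 8.59e+18
Step 3: J = 4.16e+01 A/cm^2

4.16e+01


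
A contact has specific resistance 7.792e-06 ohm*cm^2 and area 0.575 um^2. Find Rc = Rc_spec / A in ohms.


Step 1: Convert area to cm^2: 0.575 um^2 = 5.7500e-09 cm^2
Step 2: Rc = Rc_spec / A = 7.792e-06 / 5.7500e-09
Step 3: Rc = 1.36e+03 ohms

1.36e+03


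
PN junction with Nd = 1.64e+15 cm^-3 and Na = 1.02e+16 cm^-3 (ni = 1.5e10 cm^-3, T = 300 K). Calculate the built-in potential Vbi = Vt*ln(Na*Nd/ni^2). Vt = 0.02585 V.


Step 1: Compute Na*Nd/ni^2 = 1.02e+16 * 1.64e+15 / (1.5e10)^2 = 7.4347e+10
Step 2: ln(7.4347e+10) = 25.0320
Step 3: Vbi = 0.02585 * 25.0320 = 0.647 V

0.647


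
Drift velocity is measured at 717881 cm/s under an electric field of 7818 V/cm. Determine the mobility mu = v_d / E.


Step 1: mu = v_d / E
Step 2: mu = 717881 / 7818
Step 3: mu = 91.82 cm^2/(V*s)

91.82


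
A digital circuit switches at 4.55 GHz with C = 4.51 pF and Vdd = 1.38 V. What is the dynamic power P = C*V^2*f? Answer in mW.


Step 1: V^2 = 1.38^2 = 1.9044 V^2
Step 2: P = C*V^2*f = 4.51e-12 F * 1.9044 * 4.55e9 Hz
Step 3: P = 3.90792402e-02 W
Step 4: P = 39.079 mW

39.079


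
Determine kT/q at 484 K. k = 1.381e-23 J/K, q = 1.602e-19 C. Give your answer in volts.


Step 1: kT = 1.381e-23 * 484 = 6.68404e-21 J
Step 2: Vt = kT/q = 6.68404e-21 / 1.602e-19
Step 3: Vt = 0.04172 V

0.04172


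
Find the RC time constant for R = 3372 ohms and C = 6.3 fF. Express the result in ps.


Step 1: tau = R * C
Step 2: tau = 3372 * 6.3 fF = 3372 * 6.3e-15 F
Step 3: tau = 2.12436e-11 s = 21.2436 ps

21.2436


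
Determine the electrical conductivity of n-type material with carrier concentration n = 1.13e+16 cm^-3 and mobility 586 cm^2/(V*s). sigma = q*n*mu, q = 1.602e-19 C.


Step 1: sigma = q * n * mu
Step 2: sigma = 1.602e-19 * 1.13e+16 * 586
Step 3: sigma = 1.061e+00 S/cm

1.061e+00


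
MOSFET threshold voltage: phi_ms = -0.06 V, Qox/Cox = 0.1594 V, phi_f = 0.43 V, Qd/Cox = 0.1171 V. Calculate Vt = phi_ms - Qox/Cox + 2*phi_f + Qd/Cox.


Step 1: Vt = phi_ms - Qox/Cox + 2*phi_f + Qd/Cox
Step 2: Vt = -0.06 - 0.1594 + 2*0.43 + 0.1171
Step 3: Vt = -0.06 - 0.1594 + 0.86 + 0.1171
Step 4: Vt = 0.7577 V

0.7577


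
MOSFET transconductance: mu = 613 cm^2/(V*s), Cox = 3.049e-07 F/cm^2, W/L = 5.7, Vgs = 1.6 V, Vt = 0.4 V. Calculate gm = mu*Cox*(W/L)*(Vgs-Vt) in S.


Step 1: Vov = Vgs - Vt = 1.6 - 0.4 = 1.2 V
Step 2: gm = mu * Cox * (W/L) * Vov
Step 3: gm = 613 * 3.049e-07 * 5.7 * 1.2 = 1.28e-03 S

1.28e-03


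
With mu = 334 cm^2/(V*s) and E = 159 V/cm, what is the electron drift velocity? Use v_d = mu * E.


Step 1: v_d = mu * E
Step 2: v_d = 334 * 159 = 53106
Step 3: v_d = 5.31e+04 cm/s

5.31e+04


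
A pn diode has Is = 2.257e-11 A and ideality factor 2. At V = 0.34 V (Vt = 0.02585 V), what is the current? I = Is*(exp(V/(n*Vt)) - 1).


Step 1: V/(n*Vt) = 0.34/(2*0.02585) = 6.5764
Step 2: exp(6.5764) = 7.1795e+02
Step 3: I = 2.257e-11 * (7.1795e+02 - 1) = 1.62e-08 A

1.62e-08


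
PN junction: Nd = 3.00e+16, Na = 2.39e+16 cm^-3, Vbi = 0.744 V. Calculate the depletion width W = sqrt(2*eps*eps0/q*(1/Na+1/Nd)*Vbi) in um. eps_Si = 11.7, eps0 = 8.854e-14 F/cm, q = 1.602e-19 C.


Step 1: 1/Na + 1/Nd = 1/2.39e+16 + 1/3.00e+16 = 7.51743e-17
Step 2: 2*eps*eps0/q = 2*11.7*8.854e-14/1.602e-19 = 1.293281e+07
Step 3: W^2 = 1.293281e+07 * 7.51743e-17 * 0.744 = 7.23328e-10
Step 4: W = sqrt(7.23328e-10) = 2.689e-05 cm = 0.2689 um

0.2689


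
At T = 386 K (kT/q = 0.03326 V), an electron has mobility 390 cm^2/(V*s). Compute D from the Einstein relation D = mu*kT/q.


Step 1: D = mu * (kT/q)
Step 2: D = 390 * 0.03326
Step 3: D = 12.97 cm^2/s

12.97


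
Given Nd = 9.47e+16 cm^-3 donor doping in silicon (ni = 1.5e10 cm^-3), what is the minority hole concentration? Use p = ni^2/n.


Step 1: Since Nd >> ni, n ≈ Nd = 9.47e+16 cm^-3
Step 2: p = ni^2 / n = (1.5e10)^2 / 9.47e+16
Step 3: p = 2.25e20 / 9.47e+16 = 2.38e+03 cm^-3

2.38e+03


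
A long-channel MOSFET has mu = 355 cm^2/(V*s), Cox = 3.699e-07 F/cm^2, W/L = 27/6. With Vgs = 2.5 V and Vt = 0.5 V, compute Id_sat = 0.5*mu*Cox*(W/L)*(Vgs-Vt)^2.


Step 1: Overdrive voltage Vov = Vgs - Vt = 2.5 - 0.5 = 2.0 V
Step 2: W/L = 27/6 = 4.5
Step 3: Id = 0.5 * 355 * 3.699e-07 * 4.5 * 2.0^2
Step 4: Id = 1.18e-03 A

1.18e-03


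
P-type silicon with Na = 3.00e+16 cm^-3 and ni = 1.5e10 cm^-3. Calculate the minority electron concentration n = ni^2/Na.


Step 1: Majority hole concentration p ≈ Na = 3.00e+16 cm^-3
Step 2: n = ni^2 / Na = (1.5e10)^2 / 3.00e+16
Step 3: n = 7.50e+03 cm^-3

7.50e+03


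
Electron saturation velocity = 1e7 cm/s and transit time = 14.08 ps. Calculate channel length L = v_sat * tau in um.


Step 1: tau in seconds = 14.08 ps * 1e-12 = 1.4080e-11 s
Step 2: L = v_sat * tau = 1e7 * 1.4080e-11 = 1.4080e-04 cm
Step 3: L in um = 1.4080e-04 * 1e4 = 1.408 um

1.408


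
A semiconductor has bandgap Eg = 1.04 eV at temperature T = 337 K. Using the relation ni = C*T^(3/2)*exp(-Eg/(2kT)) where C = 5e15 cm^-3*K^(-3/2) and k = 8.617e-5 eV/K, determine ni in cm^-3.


Step 1: Compute kT = 8.617e-5 * 337 = 0.02903929 eV
Step 2: Exponent = -Eg/(2kT) = -1.04/(2*0.02903929) = -17.90677
Step 3: T^(3/2) = 337^1.5 = 6186.50
Step 4: ni = 5e15 * 6186.50 * exp(-17.90677) = 5.17e+11 cm^-3

5.17e+11


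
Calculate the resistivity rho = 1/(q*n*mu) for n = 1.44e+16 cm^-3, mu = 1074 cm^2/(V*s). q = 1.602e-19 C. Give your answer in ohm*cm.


Step 1: sigma = q * n * mu = 1.602e-19 * 1.44e+16 * 1074 = 2.47759e+00 S/cm
Step 2: rho = 1 / sigma = 1 / 2.47759e+00 = 0.4036 ohm*cm

0.4036


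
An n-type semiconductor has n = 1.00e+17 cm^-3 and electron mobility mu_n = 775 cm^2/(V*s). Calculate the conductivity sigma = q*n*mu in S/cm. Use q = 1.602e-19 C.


Step 1: sigma = q * n * mu
Step 2: sigma = 1.602e-19 * 1.00e+17 * 775
Step 3: sigma = 1.242e+01 S/cm

1.242e+01


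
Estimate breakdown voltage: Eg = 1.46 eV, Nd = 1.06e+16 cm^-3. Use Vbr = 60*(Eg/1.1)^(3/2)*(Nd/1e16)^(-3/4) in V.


Step 1: Eg/1.1 = 1.46/1.1 = 1.327273
Step 2: (Eg/1.1)^1.5 = 1.327273^1.5 = 1.529116
Step 3: (Nd/1e16)^(-0.75) = (1.06)^(-0.75) = 0.957239
Step 4: Vbr = 60 * 1.529116 * 0.957239 = 87.8 V

87.8


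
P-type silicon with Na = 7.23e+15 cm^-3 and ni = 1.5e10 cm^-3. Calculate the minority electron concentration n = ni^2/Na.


Step 1: Majority hole concentration p ≈ Na = 7.23e+15 cm^-3
Step 2: n = ni^2 / Na = (1.5e10)^2 / 7.23e+15
Step 3: n = 3.11e+04 cm^-3

3.11e+04


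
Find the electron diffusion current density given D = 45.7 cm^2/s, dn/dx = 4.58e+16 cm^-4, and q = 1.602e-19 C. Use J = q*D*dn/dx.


Step 1: J = q * D * (dn/dx)
Step 2: J = 1.602e-19 * 45.7 * 4.58e+16
Step 3: J = 3.35e-01 A/cm^2

3.35e-01


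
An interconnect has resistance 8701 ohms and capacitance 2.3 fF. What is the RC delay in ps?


Step 1: tau = R * C
Step 2: tau = 8701 * 2.3 fF = 8701 * 2.3e-15 F
Step 3: tau = 2.00123e-11 s = 20.0123 ps

20.0123


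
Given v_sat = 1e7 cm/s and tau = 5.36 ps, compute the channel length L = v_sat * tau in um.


Step 1: tau in seconds = 5.36 ps * 1e-12 = 5.3600e-12 s
Step 2: L = v_sat * tau = 1e7 * 5.3600e-12 = 5.3600e-05 cm
Step 3: L in um = 5.3600e-05 * 1e4 = 0.536 um

0.536


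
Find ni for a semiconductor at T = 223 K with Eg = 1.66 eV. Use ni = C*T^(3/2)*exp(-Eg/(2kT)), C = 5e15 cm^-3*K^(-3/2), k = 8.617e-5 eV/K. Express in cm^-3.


Step 1: Compute kT = 8.617e-5 * 223 = 0.01921591 eV
Step 2: Exponent = -Eg/(2kT) = -1.66/(2*0.01921591) = -43.19337
Step 3: T^(3/2) = 223^1.5 = 3330.10
Step 4: ni = 5e15 * 3330.10 * exp(-43.19337) = 2.90e+00 cm^-3

2.90e+00


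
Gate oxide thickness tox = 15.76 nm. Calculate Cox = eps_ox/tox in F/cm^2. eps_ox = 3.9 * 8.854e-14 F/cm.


Step 1: eps_ox = 3.9 * 8.854e-14 = 3.45306e-13 F/cm
Step 2: tox in cm = 15.76 nm * 1e-7 = 1.5760e-06 cm
Step 3: Cox = 3.45306e-13 / 1.5760e-06 = 2.19e-07 F/cm^2

2.19e-07


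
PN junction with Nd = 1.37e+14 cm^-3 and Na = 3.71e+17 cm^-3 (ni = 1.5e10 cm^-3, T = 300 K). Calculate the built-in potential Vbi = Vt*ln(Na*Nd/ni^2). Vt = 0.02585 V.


Step 1: Compute Na*Nd/ni^2 = 3.71e+17 * 1.37e+14 / (1.5e10)^2 = 2.2590e+11
Step 2: ln(2.2590e+11) = 26.1434
Step 3: Vbi = 0.02585 * 26.1434 = 0.676 V

0.676


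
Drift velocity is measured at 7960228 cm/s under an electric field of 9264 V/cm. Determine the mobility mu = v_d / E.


Step 1: mu = v_d / E
Step 2: mu = 7960228 / 9264
Step 3: mu = 859.26 cm^2/(V*s)

859.26


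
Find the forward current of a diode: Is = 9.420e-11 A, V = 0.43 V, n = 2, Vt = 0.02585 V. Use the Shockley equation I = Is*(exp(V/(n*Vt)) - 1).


Step 1: V/(n*Vt) = 0.43/(2*0.02585) = 8.3172
Step 2: exp(8.3172) = 4.0937e+03
Step 3: I = 9.420e-11 * (4.0937e+03 - 1) = 3.86e-07 A

3.86e-07


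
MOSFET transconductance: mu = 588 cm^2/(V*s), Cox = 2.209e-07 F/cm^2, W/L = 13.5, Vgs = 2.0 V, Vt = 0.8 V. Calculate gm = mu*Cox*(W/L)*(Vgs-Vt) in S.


Step 1: Vov = Vgs - Vt = 2.0 - 0.8 = 1.2 V
Step 2: gm = mu * Cox * (W/L) * Vov
Step 3: gm = 588 * 2.209e-07 * 13.5 * 1.2 = 2.10e-03 S

2.10e-03


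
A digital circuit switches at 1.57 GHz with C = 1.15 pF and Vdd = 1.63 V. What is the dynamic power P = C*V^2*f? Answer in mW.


Step 1: V^2 = 1.63^2 = 2.6569 V^2
Step 2: P = C*V^2*f = 1.15e-12 F * 2.6569 * 1.57e9 Hz
Step 3: P = 4.79703295e-03 W
Step 4: P = 4.797 mW

4.797


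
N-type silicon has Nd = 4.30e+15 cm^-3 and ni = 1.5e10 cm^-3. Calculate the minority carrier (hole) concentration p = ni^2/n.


Step 1: Since Nd >> ni, n ≈ Nd = 4.30e+15 cm^-3
Step 2: p = ni^2 / n = (1.5e10)^2 / 4.30e+15
Step 3: p = 2.25e20 / 4.30e+15 = 5.23e+04 cm^-3

5.23e+04


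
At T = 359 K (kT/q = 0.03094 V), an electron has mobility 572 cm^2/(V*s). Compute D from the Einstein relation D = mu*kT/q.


Step 1: D = mu * (kT/q)
Step 2: D = 572 * 0.03094
Step 3: D = 17.7 cm^2/s

17.7


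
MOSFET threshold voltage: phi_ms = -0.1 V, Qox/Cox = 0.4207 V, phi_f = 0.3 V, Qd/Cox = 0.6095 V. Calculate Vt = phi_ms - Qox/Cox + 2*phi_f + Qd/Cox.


Step 1: Vt = phi_ms - Qox/Cox + 2*phi_f + Qd/Cox
Step 2: Vt = -0.1 - 0.4207 + 2*0.3 + 0.6095
Step 3: Vt = -0.1 - 0.4207 + 0.6 + 0.6095
Step 4: Vt = 0.6888 V

0.6888


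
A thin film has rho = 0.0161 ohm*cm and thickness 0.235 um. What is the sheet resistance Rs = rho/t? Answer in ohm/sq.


Step 1: Convert thickness to cm: t = 0.235 um = 2.3500e-05 cm
Step 2: Rs = rho / t = 0.0161 / 2.3500e-05
Step 3: Rs = 685.1 ohm/sq

685.1


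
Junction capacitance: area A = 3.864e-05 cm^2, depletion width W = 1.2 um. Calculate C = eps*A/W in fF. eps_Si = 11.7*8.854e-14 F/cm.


Step 1: eps_Si = 11.7 * 8.854e-14 = 1.035918e-12 F/cm
Step 2: W in cm = 1.2 * 1e-4 = 1.20e-04 cm
Step 3: C = 1.035918e-12 * 3.864e-05 / 1.20e-04 = 3.335656e-13 F
Step 4: C = 333.57 fF

333.57


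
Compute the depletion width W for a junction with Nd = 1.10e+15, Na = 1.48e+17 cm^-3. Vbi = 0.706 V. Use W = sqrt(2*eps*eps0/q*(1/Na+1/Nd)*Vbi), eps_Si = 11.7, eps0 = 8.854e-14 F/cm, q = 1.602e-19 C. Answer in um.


Step 1: 1/Na + 1/Nd = 1/1.48e+17 + 1/1.10e+15 = 9.15848e-16
Step 2: 2*eps*eps0/q = 2*11.7*8.854e-14/1.602e-19 = 1.293281e+07
Step 3: W^2 = 1.293281e+07 * 9.15848e-16 * 0.706 = 8.36221e-09
Step 4: W = sqrt(8.36221e-09) = 9.145e-05 cm = 0.9145 um

0.9145


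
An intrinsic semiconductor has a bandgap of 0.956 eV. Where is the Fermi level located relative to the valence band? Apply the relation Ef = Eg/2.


Step 1: For an intrinsic semiconductor, the Fermi level sits at midgap.
Step 2: Ef = Eg / 2 = 0.956 / 2 = 0.478 eV

0.478


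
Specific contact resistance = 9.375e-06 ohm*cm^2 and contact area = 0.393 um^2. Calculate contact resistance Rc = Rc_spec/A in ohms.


Step 1: Convert area to cm^2: 0.393 um^2 = 3.9300e-09 cm^2
Step 2: Rc = Rc_spec / A = 9.375e-06 / 3.9300e-09
Step 3: Rc = 2.39e+03 ohms

2.39e+03


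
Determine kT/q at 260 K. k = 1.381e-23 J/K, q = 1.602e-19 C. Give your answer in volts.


Step 1: kT = 1.381e-23 * 260 = 3.5906e-21 J
Step 2: Vt = kT/q = 3.5906e-21 / 1.602e-19
Step 3: Vt = 0.02241 V

0.02241


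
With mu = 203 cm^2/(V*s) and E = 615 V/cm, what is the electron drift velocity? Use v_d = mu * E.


Step 1: v_d = mu * E
Step 2: v_d = 203 * 615 = 124845
Step 3: v_d = 1.25e+05 cm/s

1.25e+05


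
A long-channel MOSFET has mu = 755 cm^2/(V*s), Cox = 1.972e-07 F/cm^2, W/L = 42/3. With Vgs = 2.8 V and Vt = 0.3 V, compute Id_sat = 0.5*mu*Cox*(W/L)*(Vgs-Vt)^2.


Step 1: Overdrive voltage Vov = Vgs - Vt = 2.8 - 0.3 = 2.5 V
Step 2: W/L = 42/3 = 14
Step 3: Id = 0.5 * 755 * 1.972e-07 * 14 * 2.5^2
Step 4: Id = 6.51e-03 A

6.51e-03


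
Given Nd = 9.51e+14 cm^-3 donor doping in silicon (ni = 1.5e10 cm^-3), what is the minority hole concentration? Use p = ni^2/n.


Step 1: Since Nd >> ni, n ≈ Nd = 9.51e+14 cm^-3
Step 2: p = ni^2 / n = (1.5e10)^2 / 9.51e+14
Step 3: p = 2.25e20 / 9.51e+14 = 2.37e+05 cm^-3

2.37e+05


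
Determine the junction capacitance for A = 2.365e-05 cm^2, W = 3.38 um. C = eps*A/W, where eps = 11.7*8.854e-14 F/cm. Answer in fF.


Step 1: eps_Si = 11.7 * 8.854e-14 = 1.035918e-12 F/cm
Step 2: W in cm = 3.38 * 1e-4 = 3.38e-04 cm
Step 3: C = 1.035918e-12 * 2.365e-05 / 3.38e-04 = 7.248361e-14 F
Step 4: C = 72.48 fF

72.48


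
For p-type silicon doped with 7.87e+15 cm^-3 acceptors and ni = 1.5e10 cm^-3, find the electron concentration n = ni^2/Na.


Step 1: Majority hole concentration p ≈ Na = 7.87e+15 cm^-3
Step 2: n = ni^2 / Na = (1.5e10)^2 / 7.87e+15
Step 3: n = 2.86e+04 cm^-3

2.86e+04


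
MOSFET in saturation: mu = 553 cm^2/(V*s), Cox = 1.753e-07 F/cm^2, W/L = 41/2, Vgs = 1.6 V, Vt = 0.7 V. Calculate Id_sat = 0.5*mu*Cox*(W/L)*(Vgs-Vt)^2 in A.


Step 1: Overdrive voltage Vov = Vgs - Vt = 1.6 - 0.7 = 0.9 V
Step 2: W/L = 41/2 = 20.5
Step 3: Id = 0.5 * 553 * 1.753e-07 * 20.5 * 0.9^2
Step 4: Id = 8.05e-04 A

8.05e-04


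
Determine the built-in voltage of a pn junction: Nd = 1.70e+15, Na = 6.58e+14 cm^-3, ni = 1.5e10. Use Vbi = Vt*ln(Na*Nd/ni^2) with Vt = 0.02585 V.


Step 1: Compute Na*Nd/ni^2 = 6.58e+14 * 1.70e+15 / (1.5e10)^2 = 4.9716e+09
Step 2: ln(4.9716e+09) = 22.3270
Step 3: Vbi = 0.02585 * 22.3270 = 0.577 V

0.577


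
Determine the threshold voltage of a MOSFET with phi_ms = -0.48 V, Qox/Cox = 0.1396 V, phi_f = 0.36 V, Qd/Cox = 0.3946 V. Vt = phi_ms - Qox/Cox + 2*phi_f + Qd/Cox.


Step 1: Vt = phi_ms - Qox/Cox + 2*phi_f + Qd/Cox
Step 2: Vt = -0.48 - 0.1396 + 2*0.36 + 0.3946
Step 3: Vt = -0.48 - 0.1396 + 0.72 + 0.3946
Step 4: Vt = 0.495 V

0.495


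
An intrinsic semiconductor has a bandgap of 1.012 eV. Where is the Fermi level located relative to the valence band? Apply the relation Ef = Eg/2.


Step 1: For an intrinsic semiconductor, the Fermi level sits at midgap.
Step 2: Ef = Eg / 2 = 1.012 / 2 = 0.506 eV

0.506


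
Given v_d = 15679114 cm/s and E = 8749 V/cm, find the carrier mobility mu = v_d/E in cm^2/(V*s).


Step 1: mu = v_d / E
Step 2: mu = 15679114 / 8749
Step 3: mu = 1792.1 cm^2/(V*s)

1792.1


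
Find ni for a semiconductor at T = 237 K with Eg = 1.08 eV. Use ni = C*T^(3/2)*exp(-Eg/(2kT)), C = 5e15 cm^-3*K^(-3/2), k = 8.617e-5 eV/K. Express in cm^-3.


Step 1: Compute kT = 8.617e-5 * 237 = 0.02042229 eV
Step 2: Exponent = -Eg/(2kT) = -1.08/(2*0.02042229) = -26.44170
Step 3: T^(3/2) = 237^1.5 = 3648.57
Step 4: ni = 5e15 * 3648.57 * exp(-26.44170) = 5.99e+07 cm^-3

5.99e+07


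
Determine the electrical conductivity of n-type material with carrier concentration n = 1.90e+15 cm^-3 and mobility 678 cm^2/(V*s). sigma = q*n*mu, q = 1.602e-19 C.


Step 1: sigma = q * n * mu
Step 2: sigma = 1.602e-19 * 1.90e+15 * 678
Step 3: sigma = 2.064e-01 S/cm

2.064e-01


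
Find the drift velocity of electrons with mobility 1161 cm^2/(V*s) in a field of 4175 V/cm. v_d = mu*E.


Step 1: v_d = mu * E
Step 2: v_d = 1161 * 4175 = 4847175
Step 3: v_d = 4.85e+06 cm/s

4.85e+06


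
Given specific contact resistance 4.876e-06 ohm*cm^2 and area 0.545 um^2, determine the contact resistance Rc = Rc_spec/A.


Step 1: Convert area to cm^2: 0.545 um^2 = 5.4500e-09 cm^2
Step 2: Rc = Rc_spec / A = 4.876e-06 / 5.4500e-09
Step 3: Rc = 8.95e+02 ohms

8.95e+02


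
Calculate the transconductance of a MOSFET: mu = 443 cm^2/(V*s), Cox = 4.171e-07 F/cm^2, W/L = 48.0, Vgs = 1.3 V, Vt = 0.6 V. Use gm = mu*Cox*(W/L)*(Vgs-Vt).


Step 1: Vov = Vgs - Vt = 1.3 - 0.6 = 0.7 V
Step 2: gm = mu * Cox * (W/L) * Vov
Step 3: gm = 443 * 4.171e-07 * 48.0 * 0.7 = 6.21e-03 S

6.21e-03


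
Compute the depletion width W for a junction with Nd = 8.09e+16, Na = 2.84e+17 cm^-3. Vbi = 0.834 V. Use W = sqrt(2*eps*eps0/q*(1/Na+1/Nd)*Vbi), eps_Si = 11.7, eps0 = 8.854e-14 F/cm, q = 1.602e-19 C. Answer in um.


Step 1: 1/Na + 1/Nd = 1/2.84e+17 + 1/8.09e+16 = 1.58821e-17
Step 2: 2*eps*eps0/q = 2*11.7*8.854e-14/1.602e-19 = 1.293281e+07
Step 3: W^2 = 1.293281e+07 * 1.58821e-17 * 0.834 = 1.71304e-10
Step 4: W = sqrt(1.71304e-10) = 1.309e-05 cm = 0.1309 um

0.1309


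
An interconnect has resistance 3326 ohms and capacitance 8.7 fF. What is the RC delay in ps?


Step 1: tau = R * C
Step 2: tau = 3326 * 8.7 fF = 3326 * 8.7e-15 F
Step 3: tau = 2.89362e-11 s = 28.9362 ps

28.9362


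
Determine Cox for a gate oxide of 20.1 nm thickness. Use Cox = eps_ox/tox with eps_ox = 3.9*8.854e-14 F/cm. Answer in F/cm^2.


Step 1: eps_ox = 3.9 * 8.854e-14 = 3.45306e-13 F/cm
Step 2: tox in cm = 20.1 nm * 1e-7 = 2.0100e-06 cm
Step 3: Cox = 3.45306e-13 / 2.0100e-06 = 1.72e-07 F/cm^2

1.72e-07


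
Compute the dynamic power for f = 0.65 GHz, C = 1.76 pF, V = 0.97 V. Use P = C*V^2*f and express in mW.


Step 1: V^2 = 0.97^2 = 0.9409 V^2
Step 2: P = C*V^2*f = 1.76e-12 F * 0.9409 * 0.65e9 Hz
Step 3: P = 1.0763896e-03 W
Step 4: P = 1.076 mW

1.076


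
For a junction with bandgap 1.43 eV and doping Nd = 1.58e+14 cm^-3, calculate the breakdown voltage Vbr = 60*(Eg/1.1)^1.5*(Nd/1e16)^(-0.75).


Step 1: Eg/1.1 = 1.43/1.1 = 1.300000
Step 2: (Eg/1.1)^1.5 = 1.300000^1.5 = 1.482228
Step 3: (Nd/1e16)^(-0.75) = (0.0158)^(-0.75) = 22.439190
Step 4: Vbr = 60 * 1.482228 * 22.439190 = 1995.6 V

1995.6


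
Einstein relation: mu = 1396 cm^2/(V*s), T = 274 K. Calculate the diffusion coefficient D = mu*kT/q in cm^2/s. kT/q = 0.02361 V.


Step 1: D = mu * (kT/q)
Step 2: D = 1396 * 0.02361
Step 3: D = 32.96 cm^2/s

32.96


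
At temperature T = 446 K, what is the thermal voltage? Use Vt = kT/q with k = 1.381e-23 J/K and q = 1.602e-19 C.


Step 1: kT = 1.381e-23 * 446 = 6.15926e-21 J
Step 2: Vt = kT/q = 6.15926e-21 / 1.602e-19
Step 3: Vt = 0.03845 V

0.03845


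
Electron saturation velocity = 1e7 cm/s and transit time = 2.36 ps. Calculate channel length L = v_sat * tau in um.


Step 1: tau in seconds = 2.36 ps * 1e-12 = 2.3600e-12 s
Step 2: L = v_sat * tau = 1e7 * 2.3600e-12 = 2.3600e-05 cm
Step 3: L in um = 2.3600e-05 * 1e4 = 0.236 um

0.236


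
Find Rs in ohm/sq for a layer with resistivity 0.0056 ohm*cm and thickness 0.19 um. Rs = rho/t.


Step 1: Convert thickness to cm: t = 0.19 um = 1.9000e-05 cm
Step 2: Rs = rho / t = 0.0056 / 1.9000e-05
Step 3: Rs = 294.7 ohm/sq

294.7


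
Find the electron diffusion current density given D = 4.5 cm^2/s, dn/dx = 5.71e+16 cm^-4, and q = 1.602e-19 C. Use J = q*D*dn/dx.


Step 1: J = q * D * (dn/dx)
Step 2: J = 1.602e-19 * 4.5 * 5.71e+16
Step 3: J = 4.12e-02 A/cm^2

4.12e-02


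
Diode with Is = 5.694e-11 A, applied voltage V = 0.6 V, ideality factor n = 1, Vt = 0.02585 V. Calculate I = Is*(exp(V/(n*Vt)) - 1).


Step 1: V/(n*Vt) = 0.6/(1*0.02585) = 23.2108
Step 2: exp(23.2108) = 1.2032e+10
Step 3: I = 5.694e-11 * (1.2032e+10 - 1) = 6.85e-01 A

6.85e-01


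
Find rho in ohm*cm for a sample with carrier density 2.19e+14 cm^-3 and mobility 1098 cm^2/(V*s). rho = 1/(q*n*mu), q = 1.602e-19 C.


Step 1: sigma = q * n * mu = 1.602e-19 * 2.19e+14 * 1098 = 3.85220e-02 S/cm
Step 2: rho = 1 / sigma = 1 / 3.85220e-02 = 25.96 ohm*cm

25.96


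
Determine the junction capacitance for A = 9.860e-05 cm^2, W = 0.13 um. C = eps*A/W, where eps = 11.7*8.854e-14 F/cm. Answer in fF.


Step 1: eps_Si = 11.7 * 8.854e-14 = 1.035918e-12 F/cm
Step 2: W in cm = 0.13 * 1e-4 = 1.30e-05 cm
Step 3: C = 1.035918e-12 * 9.860e-05 / 1.30e-05 = 7.857040e-12 F
Step 4: C = 7857.04 fF

7857.04


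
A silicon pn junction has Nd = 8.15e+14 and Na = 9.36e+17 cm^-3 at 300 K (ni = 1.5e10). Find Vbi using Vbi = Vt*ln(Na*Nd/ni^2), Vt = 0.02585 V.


Step 1: Compute Na*Nd/ni^2 = 9.36e+17 * 8.15e+14 / (1.5e10)^2 = 3.3904e+12
Step 2: ln(3.3904e+12) = 28.8520
Step 3: Vbi = 0.02585 * 28.8520 = 0.746 V

0.746


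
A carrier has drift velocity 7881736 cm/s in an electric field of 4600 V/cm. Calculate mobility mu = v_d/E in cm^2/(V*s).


Step 1: mu = v_d / E
Step 2: mu = 7881736 / 4600
Step 3: mu = 1713.42 cm^2/(V*s)

1713.42


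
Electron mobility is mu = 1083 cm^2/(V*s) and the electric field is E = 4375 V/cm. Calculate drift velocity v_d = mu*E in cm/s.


Step 1: v_d = mu * E
Step 2: v_d = 1083 * 4375 = 4738125
Step 3: v_d = 4.74e+06 cm/s

4.74e+06


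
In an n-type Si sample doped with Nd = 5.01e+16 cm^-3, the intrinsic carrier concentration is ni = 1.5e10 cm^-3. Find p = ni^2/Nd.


Step 1: Since Nd >> ni, n ≈ Nd = 5.01e+16 cm^-3
Step 2: p = ni^2 / n = (1.5e10)^2 / 5.01e+16
Step 3: p = 2.25e20 / 5.01e+16 = 4.49e+03 cm^-3

4.49e+03


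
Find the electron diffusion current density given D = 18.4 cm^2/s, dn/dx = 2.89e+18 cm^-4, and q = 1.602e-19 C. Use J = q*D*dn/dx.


Step 1: J = q * D * (dn/dx)
Step 2: J = 1.602e-19 * 18.4 * 2.89e+18
Step 3: J = 8.52e+00 A/cm^2

8.52e+00


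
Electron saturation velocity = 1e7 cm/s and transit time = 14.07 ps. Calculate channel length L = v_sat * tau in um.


Step 1: tau in seconds = 14.07 ps * 1e-12 = 1.4070e-11 s
Step 2: L = v_sat * tau = 1e7 * 1.4070e-11 = 1.4070e-04 cm
Step 3: L in um = 1.4070e-04 * 1e4 = 1.407 um

1.407


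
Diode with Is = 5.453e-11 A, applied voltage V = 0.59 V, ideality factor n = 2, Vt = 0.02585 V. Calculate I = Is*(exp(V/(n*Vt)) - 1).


Step 1: V/(n*Vt) = 0.59/(2*0.02585) = 11.4120
Step 2: exp(11.4120) = 9.0400e+04
Step 3: I = 5.453e-11 * (9.0400e+04 - 1) = 4.93e-06 A

4.93e-06


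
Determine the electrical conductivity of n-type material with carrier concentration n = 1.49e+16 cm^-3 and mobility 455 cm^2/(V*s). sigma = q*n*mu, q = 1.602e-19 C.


Step 1: sigma = q * n * mu
Step 2: sigma = 1.602e-19 * 1.49e+16 * 455
Step 3: sigma = 1.086e+00 S/cm

1.086e+00


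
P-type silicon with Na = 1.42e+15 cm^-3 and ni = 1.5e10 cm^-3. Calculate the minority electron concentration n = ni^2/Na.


Step 1: Majority hole concentration p ≈ Na = 1.42e+15 cm^-3
Step 2: n = ni^2 / Na = (1.5e10)^2 / 1.42e+15
Step 3: n = 1.58e+05 cm^-3

1.58e+05


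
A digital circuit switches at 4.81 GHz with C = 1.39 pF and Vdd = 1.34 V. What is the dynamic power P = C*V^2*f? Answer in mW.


Step 1: V^2 = 1.34^2 = 1.7956 V^2
Step 2: P = C*V^2*f = 1.39e-12 F * 1.7956 * 4.81e9 Hz
Step 3: P = 1.200520204e-02 W
Step 4: P = 12.005 mW

12.005


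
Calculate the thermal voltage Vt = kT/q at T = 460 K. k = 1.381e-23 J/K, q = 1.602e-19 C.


Step 1: kT = 1.381e-23 * 460 = 6.3526e-21 J
Step 2: Vt = kT/q = 6.3526e-21 / 1.602e-19
Step 3: Vt = 0.03965 V

0.03965


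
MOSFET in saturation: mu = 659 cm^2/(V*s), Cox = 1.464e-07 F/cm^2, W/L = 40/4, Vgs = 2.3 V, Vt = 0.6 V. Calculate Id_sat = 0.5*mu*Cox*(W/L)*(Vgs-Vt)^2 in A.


Step 1: Overdrive voltage Vov = Vgs - Vt = 2.3 - 0.6 = 1.7 V
Step 2: W/L = 40/4 = 10
Step 3: Id = 0.5 * 659 * 1.464e-07 * 10 * 1.7^2
Step 4: Id = 1.39e-03 A

1.39e-03


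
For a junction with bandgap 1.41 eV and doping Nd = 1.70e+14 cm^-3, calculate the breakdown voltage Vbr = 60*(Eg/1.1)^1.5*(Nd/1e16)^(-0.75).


Step 1: Eg/1.1 = 1.41/1.1 = 1.281818
Step 2: (Eg/1.1)^1.5 = 1.281818^1.5 = 1.451241
Step 3: (Nd/1e16)^(-0.75) = (0.017)^(-0.75) = 21.240430
Step 4: Vbr = 60 * 1.451241 * 21.240430 = 1849.5 V

1849.5


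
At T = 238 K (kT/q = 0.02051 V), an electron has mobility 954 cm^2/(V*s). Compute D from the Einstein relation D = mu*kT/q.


Step 1: D = mu * (kT/q)
Step 2: D = 954 * 0.02051
Step 3: D = 19.57 cm^2/s

19.57


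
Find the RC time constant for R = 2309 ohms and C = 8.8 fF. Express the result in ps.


Step 1: tau = R * C
Step 2: tau = 2309 * 8.8 fF = 2309 * 8.8e-15 F
Step 3: tau = 2.03192e-11 s = 20.3192 ps

20.3192


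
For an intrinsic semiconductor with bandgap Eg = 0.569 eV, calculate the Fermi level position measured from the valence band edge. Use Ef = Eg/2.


Step 1: For an intrinsic semiconductor, the Fermi level sits at midgap.
Step 2: Ef = Eg / 2 = 0.569 / 2 = 0.2845 eV

0.2845


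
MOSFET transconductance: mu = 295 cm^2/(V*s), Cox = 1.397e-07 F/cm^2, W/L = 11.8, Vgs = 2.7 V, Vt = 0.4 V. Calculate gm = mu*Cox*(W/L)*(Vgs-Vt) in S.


Step 1: Vov = Vgs - Vt = 2.7 - 0.4 = 2.3 V
Step 2: gm = mu * Cox * (W/L) * Vov
Step 3: gm = 295 * 1.397e-07 * 11.8 * 2.3 = 1.12e-03 S

1.12e-03


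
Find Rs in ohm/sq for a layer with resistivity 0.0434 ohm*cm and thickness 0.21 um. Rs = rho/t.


Step 1: Convert thickness to cm: t = 0.21 um = 2.1000e-05 cm
Step 2: Rs = rho / t = 0.0434 / 2.1000e-05
Step 3: Rs = 2066.7 ohm/sq

2066.7


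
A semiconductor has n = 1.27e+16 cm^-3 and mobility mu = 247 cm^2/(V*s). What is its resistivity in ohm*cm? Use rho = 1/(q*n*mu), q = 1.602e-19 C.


Step 1: sigma = q * n * mu = 1.602e-19 * 1.27e+16 * 247 = 5.02531e-01 S/cm
Step 2: rho = 1 / sigma = 1 / 5.02531e-01 = 1.99 ohm*cm

1.99


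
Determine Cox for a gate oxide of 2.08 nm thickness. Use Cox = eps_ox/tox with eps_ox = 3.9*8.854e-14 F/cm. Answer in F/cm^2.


Step 1: eps_ox = 3.9 * 8.854e-14 = 3.45306e-13 F/cm
Step 2: tox in cm = 2.08 nm * 1e-7 = 2.0800e-07 cm
Step 3: Cox = 3.45306e-13 / 2.0800e-07 = 1.66e-06 F/cm^2

1.66e-06


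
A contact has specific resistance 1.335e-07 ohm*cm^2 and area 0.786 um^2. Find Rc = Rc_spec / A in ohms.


Step 1: Convert area to cm^2: 0.786 um^2 = 7.8600e-09 cm^2
Step 2: Rc = Rc_spec / A = 1.335e-07 / 7.8600e-09
Step 3: Rc = 1.70e+01 ohms

1.70e+01


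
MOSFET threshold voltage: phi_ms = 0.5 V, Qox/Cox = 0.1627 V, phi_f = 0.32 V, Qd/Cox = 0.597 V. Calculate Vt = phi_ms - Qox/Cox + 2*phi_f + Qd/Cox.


Step 1: Vt = phi_ms - Qox/Cox + 2*phi_f + Qd/Cox
Step 2: Vt = 0.5 - 0.1627 + 2*0.32 + 0.597
Step 3: Vt = 0.5 - 0.1627 + 0.64 + 0.597
Step 4: Vt = 1.5743 V

1.5743


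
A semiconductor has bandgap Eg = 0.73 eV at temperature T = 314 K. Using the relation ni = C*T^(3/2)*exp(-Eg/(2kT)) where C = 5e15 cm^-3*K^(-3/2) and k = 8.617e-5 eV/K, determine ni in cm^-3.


Step 1: Compute kT = 8.617e-5 * 314 = 0.02705738 eV
Step 2: Exponent = -Eg/(2kT) = -0.73/(2*0.02705738) = -13.48985
Step 3: T^(3/2) = 314^1.5 = 5564.09
Step 4: ni = 5e15 * 5564.09 * exp(-13.48985) = 3.85e+13 cm^-3

3.85e+13


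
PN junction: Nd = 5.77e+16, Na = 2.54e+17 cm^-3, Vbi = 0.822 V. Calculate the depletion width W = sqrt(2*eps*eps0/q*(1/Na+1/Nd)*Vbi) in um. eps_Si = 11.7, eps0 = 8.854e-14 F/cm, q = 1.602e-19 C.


Step 1: 1/Na + 1/Nd = 1/2.54e+17 + 1/5.77e+16 = 2.12680e-17
Step 2: 2*eps*eps0/q = 2*11.7*8.854e-14/1.602e-19 = 1.293281e+07
Step 3: W^2 = 1.293281e+07 * 2.12680e-17 * 0.822 = 2.26095e-10
Step 4: W = sqrt(2.26095e-10) = 1.504e-05 cm = 0.1504 um

0.1504


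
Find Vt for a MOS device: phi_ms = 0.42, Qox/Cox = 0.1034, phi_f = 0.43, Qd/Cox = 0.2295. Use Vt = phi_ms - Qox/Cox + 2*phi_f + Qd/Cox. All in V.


Step 1: Vt = phi_ms - Qox/Cox + 2*phi_f + Qd/Cox
Step 2: Vt = 0.42 - 0.1034 + 2*0.43 + 0.2295
Step 3: Vt = 0.42 - 0.1034 + 0.86 + 0.2295
Step 4: Vt = 1.4061 V

1.4061


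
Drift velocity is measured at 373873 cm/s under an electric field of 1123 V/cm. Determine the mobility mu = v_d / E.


Step 1: mu = v_d / E
Step 2: mu = 373873 / 1123
Step 3: mu = 332.92 cm^2/(V*s)

332.92


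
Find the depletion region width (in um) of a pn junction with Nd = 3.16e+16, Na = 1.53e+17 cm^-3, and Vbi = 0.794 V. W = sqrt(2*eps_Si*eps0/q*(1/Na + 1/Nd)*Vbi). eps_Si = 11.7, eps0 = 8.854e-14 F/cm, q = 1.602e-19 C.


Step 1: 1/Na + 1/Nd = 1/1.53e+17 + 1/3.16e+16 = 3.81815e-17
Step 2: 2*eps*eps0/q = 2*11.7*8.854e-14/1.602e-19 = 1.293281e+07
Step 3: W^2 = 1.293281e+07 * 3.81815e-17 * 0.794 = 3.92073e-10
Step 4: W = sqrt(3.92073e-10) = 1.980e-05 cm = 0.198 um

0.198


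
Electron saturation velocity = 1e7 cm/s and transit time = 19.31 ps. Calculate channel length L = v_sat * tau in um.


Step 1: tau in seconds = 19.31 ps * 1e-12 = 1.9310e-11 s
Step 2: L = v_sat * tau = 1e7 * 1.9310e-11 = 1.9310e-04 cm
Step 3: L in um = 1.9310e-04 * 1e4 = 1.931 um

1.931


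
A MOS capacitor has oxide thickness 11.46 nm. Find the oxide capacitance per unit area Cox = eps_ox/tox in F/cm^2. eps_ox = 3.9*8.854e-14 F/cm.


Step 1: eps_ox = 3.9 * 8.854e-14 = 3.45306e-13 F/cm
Step 2: tox in cm = 11.46 nm * 1e-7 = 1.1460e-06 cm
Step 3: Cox = 3.45306e-13 / 1.1460e-06 = 3.01e-07 F/cm^2

3.01e-07


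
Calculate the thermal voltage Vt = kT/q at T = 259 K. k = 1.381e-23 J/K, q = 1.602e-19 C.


Step 1: kT = 1.381e-23 * 259 = 3.57679e-21 J
Step 2: Vt = kT/q = 3.57679e-21 / 1.602e-19
Step 3: Vt = 0.02233 V

0.02233


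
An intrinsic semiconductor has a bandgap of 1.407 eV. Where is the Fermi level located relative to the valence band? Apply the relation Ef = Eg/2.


Step 1: For an intrinsic semiconductor, the Fermi level sits at midgap.
Step 2: Ef = Eg / 2 = 1.407 / 2 = 0.7035 eV

0.7035


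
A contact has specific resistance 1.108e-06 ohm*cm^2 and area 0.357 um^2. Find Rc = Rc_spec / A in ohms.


Step 1: Convert area to cm^2: 0.357 um^2 = 3.5700e-09 cm^2
Step 2: Rc = Rc_spec / A = 1.108e-06 / 3.5700e-09
Step 3: Rc = 3.10e+02 ohms

3.10e+02


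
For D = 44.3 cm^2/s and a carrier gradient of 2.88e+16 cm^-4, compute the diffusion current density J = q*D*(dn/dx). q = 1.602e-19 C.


Step 1: J = q * D * (dn/dx)
Step 2: J = 1.602e-19 * 44.3 * 2.88e+16
Step 3: J = 2.04e-01 A/cm^2

2.04e-01


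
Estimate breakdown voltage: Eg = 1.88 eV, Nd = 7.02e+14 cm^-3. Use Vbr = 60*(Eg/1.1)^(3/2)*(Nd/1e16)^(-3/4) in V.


Step 1: Eg/1.1 = 1.88/1.1 = 1.709091
Step 2: (Eg/1.1)^1.5 = 1.709091^1.5 = 2.234332
Step 3: (Nd/1e16)^(-0.75) = (0.0702)^(-0.75) = 7.332417
Step 4: Vbr = 60 * 2.234332 * 7.332417 = 983.0 V

983.0


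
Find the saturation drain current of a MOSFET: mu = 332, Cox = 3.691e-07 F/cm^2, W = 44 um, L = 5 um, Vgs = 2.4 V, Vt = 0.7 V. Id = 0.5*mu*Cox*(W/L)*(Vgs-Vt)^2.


Step 1: Overdrive voltage Vov = Vgs - Vt = 2.4 - 0.7 = 1.7 V
Step 2: W/L = 44/5 = 8.8
Step 3: Id = 0.5 * 332 * 3.691e-07 * 8.8 * 1.7^2
Step 4: Id = 1.56e-03 A

1.56e-03


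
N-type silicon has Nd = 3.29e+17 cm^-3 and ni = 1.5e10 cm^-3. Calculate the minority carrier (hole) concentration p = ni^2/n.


Step 1: Since Nd >> ni, n ≈ Nd = 3.29e+17 cm^-3
Step 2: p = ni^2 / n = (1.5e10)^2 / 3.29e+17
Step 3: p = 2.25e20 / 3.29e+17 = 6.84e+02 cm^-3

6.84e+02


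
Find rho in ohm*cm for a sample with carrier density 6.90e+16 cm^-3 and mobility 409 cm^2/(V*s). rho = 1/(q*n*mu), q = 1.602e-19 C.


Step 1: sigma = q * n * mu = 1.602e-19 * 6.90e+16 * 409 = 4.52100e+00 S/cm
Step 2: rho = 1 / sigma = 1 / 4.52100e+00 = 0.2212 ohm*cm

0.2212


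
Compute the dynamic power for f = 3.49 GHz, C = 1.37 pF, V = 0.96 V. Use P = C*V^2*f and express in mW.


Step 1: V^2 = 0.96^2 = 0.9216 V^2
Step 2: P = C*V^2*f = 1.37e-12 F * 0.9216 * 3.49e9 Hz
Step 3: P = 4.40644608e-03 W
Step 4: P = 4.406 mW

4.406


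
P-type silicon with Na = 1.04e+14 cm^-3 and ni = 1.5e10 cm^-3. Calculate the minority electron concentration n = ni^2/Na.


Step 1: Majority hole concentration p ≈ Na = 1.04e+14 cm^-3
Step 2: n = ni^2 / Na = (1.5e10)^2 / 1.04e+14
Step 3: n = 2.16e+06 cm^-3

2.16e+06


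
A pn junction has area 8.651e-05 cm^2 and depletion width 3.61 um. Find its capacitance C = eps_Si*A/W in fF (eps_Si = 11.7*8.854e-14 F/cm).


Step 1: eps_Si = 11.7 * 8.854e-14 = 1.035918e-12 F/cm
Step 2: W in cm = 3.61 * 1e-4 = 3.61e-04 cm
Step 3: C = 1.035918e-12 * 8.651e-05 / 3.61e-04 = 2.482473e-13 F
Step 4: C = 248.25 fF

248.25


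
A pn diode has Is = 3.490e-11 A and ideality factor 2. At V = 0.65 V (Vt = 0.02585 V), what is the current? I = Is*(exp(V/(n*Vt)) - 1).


Step 1: V/(n*Vt) = 0.65/(2*0.02585) = 12.5725
Step 2: exp(12.5725) = 2.8851e+05
Step 3: I = 3.490e-11 * (2.8851e+05 - 1) = 1.01e-05 A

1.01e-05


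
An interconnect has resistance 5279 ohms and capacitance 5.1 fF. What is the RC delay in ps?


Step 1: tau = R * C
Step 2: tau = 5279 * 5.1 fF = 5279 * 5.1e-15 F
Step 3: tau = 2.69229e-11 s = 26.9229 ps

26.9229


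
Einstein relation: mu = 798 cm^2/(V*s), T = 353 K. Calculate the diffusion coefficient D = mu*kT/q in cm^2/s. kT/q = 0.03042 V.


Step 1: D = mu * (kT/q)
Step 2: D = 798 * 0.03042
Step 3: D = 24.28 cm^2/s

24.28


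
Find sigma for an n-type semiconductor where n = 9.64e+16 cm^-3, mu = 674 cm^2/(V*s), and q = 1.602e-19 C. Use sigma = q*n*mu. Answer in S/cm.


Step 1: sigma = q * n * mu
Step 2: sigma = 1.602e-19 * 9.64e+16 * 674
Step 3: sigma = 1.041e+01 S/cm

1.041e+01


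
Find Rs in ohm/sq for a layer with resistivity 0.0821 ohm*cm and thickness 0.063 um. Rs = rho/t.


Step 1: Convert thickness to cm: t = 0.063 um = 6.3000e-06 cm
Step 2: Rs = rho / t = 0.0821 / 6.3000e-06
Step 3: Rs = 13031.7 ohm/sq

13031.7


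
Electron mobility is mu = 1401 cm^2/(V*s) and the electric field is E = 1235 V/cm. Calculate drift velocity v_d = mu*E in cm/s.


Step 1: v_d = mu * E
Step 2: v_d = 1401 * 1235 = 1730235
Step 3: v_d = 1.73e+06 cm/s

1.73e+06


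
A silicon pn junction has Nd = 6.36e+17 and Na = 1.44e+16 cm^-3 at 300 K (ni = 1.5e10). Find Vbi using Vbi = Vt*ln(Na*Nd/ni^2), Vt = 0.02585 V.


Step 1: Compute Na*Nd/ni^2 = 1.44e+16 * 6.36e+17 / (1.5e10)^2 = 4.0704e+13
Step 2: ln(4.0704e+13) = 31.3373
Step 3: Vbi = 0.02585 * 31.3373 = 0.81 V

0.81


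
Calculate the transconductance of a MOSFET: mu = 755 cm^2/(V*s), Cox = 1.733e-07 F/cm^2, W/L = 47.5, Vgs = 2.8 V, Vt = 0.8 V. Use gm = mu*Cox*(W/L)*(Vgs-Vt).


Step 1: Vov = Vgs - Vt = 2.8 - 0.8 = 2.0 V
Step 2: gm = mu * Cox * (W/L) * Vov
Step 3: gm = 755 * 1.733e-07 * 47.5 * 2.0 = 1.24e-02 S

1.24e-02


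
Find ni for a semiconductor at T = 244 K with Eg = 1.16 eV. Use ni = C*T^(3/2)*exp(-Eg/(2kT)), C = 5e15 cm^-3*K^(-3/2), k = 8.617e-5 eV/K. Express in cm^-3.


Step 1: Compute kT = 8.617e-5 * 244 = 0.02102548 eV
Step 2: Exponent = -Eg/(2kT) = -1.16/(2*0.02102548) = -27.58558
Step 3: T^(3/2) = 244^1.5 = 3811.40
Step 4: ni = 5e15 * 3811.40 * exp(-27.58558) = 1.99e+07 cm^-3

1.99e+07


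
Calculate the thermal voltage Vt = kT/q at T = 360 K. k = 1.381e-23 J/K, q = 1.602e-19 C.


Step 1: kT = 1.381e-23 * 360 = 4.9716e-21 J
Step 2: Vt = kT/q = 4.9716e-21 / 1.602e-19
Step 3: Vt = 0.03103 V

0.03103


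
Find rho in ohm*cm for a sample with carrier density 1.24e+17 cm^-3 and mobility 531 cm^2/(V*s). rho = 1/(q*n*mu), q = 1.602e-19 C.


Step 1: sigma = q * n * mu = 1.602e-19 * 1.24e+17 * 531 = 1.05482e+01 S/cm
Step 2: rho = 1 / sigma = 1 / 1.05482e+01 = 0.0948 ohm*cm

0.0948


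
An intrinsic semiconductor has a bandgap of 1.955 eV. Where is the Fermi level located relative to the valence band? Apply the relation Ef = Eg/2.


Step 1: For an intrinsic semiconductor, the Fermi level sits at midgap.
Step 2: Ef = Eg / 2 = 1.955 / 2 = 0.9775 eV

0.9775


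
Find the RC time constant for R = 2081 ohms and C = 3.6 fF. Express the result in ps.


Step 1: tau = R * C
Step 2: tau = 2081 * 3.6 fF = 2081 * 3.6e-15 F
Step 3: tau = 7.4916e-12 s = 7.4916 ps

7.4916


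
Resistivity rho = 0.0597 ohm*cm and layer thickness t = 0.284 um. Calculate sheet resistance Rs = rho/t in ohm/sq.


Step 1: Convert thickness to cm: t = 0.284 um = 2.8400e-05 cm
Step 2: Rs = rho / t = 0.0597 / 2.8400e-05
Step 3: Rs = 2102.1 ohm/sq

2102.1


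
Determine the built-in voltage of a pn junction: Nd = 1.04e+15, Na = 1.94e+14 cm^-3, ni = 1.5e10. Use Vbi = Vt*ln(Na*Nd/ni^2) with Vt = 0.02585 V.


Step 1: Compute Na*Nd/ni^2 = 1.94e+14 * 1.04e+15 / (1.5e10)^2 = 8.9671e+08
Step 2: ln(8.9671e+08) = 20.6142
Step 3: Vbi = 0.02585 * 20.6142 = 0.533 V

0.533


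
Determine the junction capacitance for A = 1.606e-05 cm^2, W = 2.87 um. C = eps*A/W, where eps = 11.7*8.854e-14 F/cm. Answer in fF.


Step 1: eps_Si = 11.7 * 8.854e-14 = 1.035918e-12 F/cm
Step 2: W in cm = 2.87 * 1e-4 = 2.87e-04 cm
Step 3: C = 1.035918e-12 * 1.606e-05 / 2.87e-04 = 5.796809e-14 F
Step 4: C = 57.97 fF

57.97


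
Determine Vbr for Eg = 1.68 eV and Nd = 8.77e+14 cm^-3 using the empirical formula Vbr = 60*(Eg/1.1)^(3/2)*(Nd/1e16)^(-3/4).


Step 1: Eg/1.1 = 1.68/1.1 = 1.527273
Step 2: (Eg/1.1)^1.5 = 1.527273^1.5 = 1.887448
Step 3: (Nd/1e16)^(-0.75) = (0.0877)^(-0.75) = 6.205122
Step 4: Vbr = 60 * 1.887448 * 6.205122 = 702.7 V

702.7


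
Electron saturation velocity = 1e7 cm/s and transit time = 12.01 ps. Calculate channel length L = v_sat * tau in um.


Step 1: tau in seconds = 12.01 ps * 1e-12 = 1.2010e-11 s
Step 2: L = v_sat * tau = 1e7 * 1.2010e-11 = 1.2010e-04 cm
Step 3: L in um = 1.2010e-04 * 1e4 = 1.201 um

1.201


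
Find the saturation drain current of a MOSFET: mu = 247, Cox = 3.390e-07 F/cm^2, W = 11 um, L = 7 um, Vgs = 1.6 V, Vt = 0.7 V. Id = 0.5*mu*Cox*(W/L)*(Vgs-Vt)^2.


Step 1: Overdrive voltage Vov = Vgs - Vt = 1.6 - 0.7 = 0.9 V
Step 2: W/L = 11/7 = 1.57143
Step 3: Id = 0.5 * 247 * 3.390e-07 * 1.57143 * 0.9^2
Step 4: Id = 5.33e-05 A

5.33e-05


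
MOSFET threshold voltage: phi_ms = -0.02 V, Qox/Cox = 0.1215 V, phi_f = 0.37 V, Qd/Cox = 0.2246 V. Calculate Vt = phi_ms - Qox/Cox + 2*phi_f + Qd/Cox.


Step 1: Vt = phi_ms - Qox/Cox + 2*phi_f + Qd/Cox
Step 2: Vt = -0.02 - 0.1215 + 2*0.37 + 0.2246
Step 3: Vt = -0.02 - 0.1215 + 0.74 + 0.2246
Step 4: Vt = 0.8231 V

0.8231


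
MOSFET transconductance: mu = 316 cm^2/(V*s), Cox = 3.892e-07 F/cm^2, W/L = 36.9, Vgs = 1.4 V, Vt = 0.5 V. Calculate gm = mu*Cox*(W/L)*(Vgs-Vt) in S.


Step 1: Vov = Vgs - Vt = 1.4 - 0.5 = 0.9 V
Step 2: gm = mu * Cox * (W/L) * Vov
Step 3: gm = 316 * 3.892e-07 * 36.9 * 0.9 = 4.08e-03 S

4.08e-03


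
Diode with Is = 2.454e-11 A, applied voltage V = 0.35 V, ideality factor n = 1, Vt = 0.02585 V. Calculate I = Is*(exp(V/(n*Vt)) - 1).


Step 1: V/(n*Vt) = 0.35/(1*0.02585) = 13.5397
Step 2: exp(13.5397) = 7.5896e+05
Step 3: I = 2.454e-11 * (7.5896e+05 - 1) = 1.86e-05 A

1.86e-05


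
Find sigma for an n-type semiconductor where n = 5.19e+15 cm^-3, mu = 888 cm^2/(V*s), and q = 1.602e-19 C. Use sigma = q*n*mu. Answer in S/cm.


Step 1: sigma = q * n * mu
Step 2: sigma = 1.602e-19 * 5.19e+15 * 888
Step 3: sigma = 7.383e-01 S/cm

7.383e-01


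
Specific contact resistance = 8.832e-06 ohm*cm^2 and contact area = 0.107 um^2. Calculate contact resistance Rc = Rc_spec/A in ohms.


Step 1: Convert area to cm^2: 0.107 um^2 = 1.0700e-09 cm^2
Step 2: Rc = Rc_spec / A = 8.832e-06 / 1.0700e-09
Step 3: Rc = 8.25e+03 ohms

8.25e+03


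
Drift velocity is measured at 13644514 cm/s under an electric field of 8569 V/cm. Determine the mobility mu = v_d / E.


Step 1: mu = v_d / E
Step 2: mu = 13644514 / 8569
Step 3: mu = 1592.31 cm^2/(V*s)

1592.31


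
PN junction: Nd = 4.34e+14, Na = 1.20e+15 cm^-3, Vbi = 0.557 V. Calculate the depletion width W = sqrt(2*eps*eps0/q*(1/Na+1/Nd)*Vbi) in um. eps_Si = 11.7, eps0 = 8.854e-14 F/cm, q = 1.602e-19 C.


Step 1: 1/Na + 1/Nd = 1/1.20e+15 + 1/4.34e+14 = 3.13748e-15
Step 2: 2*eps*eps0/q = 2*11.7*8.854e-14/1.602e-19 = 1.293281e+07
Step 3: W^2 = 1.293281e+07 * 3.13748e-15 * 0.557 = 2.26011e-08
Step 4: W = sqrt(2.26011e-08) = 1.503e-04 cm = 1.503 um

1.503
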